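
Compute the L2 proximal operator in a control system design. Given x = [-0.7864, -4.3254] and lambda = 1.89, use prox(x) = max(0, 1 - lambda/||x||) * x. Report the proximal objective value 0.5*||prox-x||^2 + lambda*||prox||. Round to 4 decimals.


Step 1: Compute ||x||.
||x|| = 4.3963
Step 2: Compute scaling factor.
scale = max(0, 1 - 1.89/4.3963) = 0.5701
Step 3: prox(x) = [-0.4483, -2.4659]
||prox(x)|| = 2.5063
Step 4: Proximal objective.
0.5*||prox-x||^2 = 1.7861
lambda*||prox|| = 4.7369
Total = 6.523


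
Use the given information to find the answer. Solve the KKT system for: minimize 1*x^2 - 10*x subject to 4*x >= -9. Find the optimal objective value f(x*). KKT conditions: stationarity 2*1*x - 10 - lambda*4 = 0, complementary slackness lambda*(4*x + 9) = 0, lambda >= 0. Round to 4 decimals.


Step 1: Try lambda = 0 (constraint inactive).
Stationarity: 2*1*x - 10 = 0
x* = 10/(2*1) = 5.0
Check constraint: 4*5.0 = 20.0 >= -9 -- satisfied.
Step 2: Compute optimal value.
f(x*) = 1*5.0^2 - 10*5.0 = -25.0


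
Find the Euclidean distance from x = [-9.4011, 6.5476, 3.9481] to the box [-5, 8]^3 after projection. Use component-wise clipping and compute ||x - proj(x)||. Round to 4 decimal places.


Project each component onto [-5, 8].
clip(-9.4011) = -5.0, clip(6.5476) = 6.5476, clip(3.9481) = 3.9481
Projection = [-5.0, 6.5476, 3.9481]
Squared diffs: [19.3697, 0.0, 0.0]
Distance = sqrt(19.3697) = 4.4011


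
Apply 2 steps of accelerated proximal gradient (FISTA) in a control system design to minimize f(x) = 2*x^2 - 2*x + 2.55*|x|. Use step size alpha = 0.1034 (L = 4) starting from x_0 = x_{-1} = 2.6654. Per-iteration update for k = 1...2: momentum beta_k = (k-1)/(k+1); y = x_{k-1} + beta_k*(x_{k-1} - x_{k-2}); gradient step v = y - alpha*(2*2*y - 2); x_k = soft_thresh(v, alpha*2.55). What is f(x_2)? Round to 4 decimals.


FISTA on f(x) = 2*x^2 - 2*x + 2.55*|x|
L = 4, alpha = 0.1034
Iteration 1: beta = 0.0, y = 2.6654 + 0.0*(2.6654 - 2.6654) = 2.6654
  grad(y) = 8.6616, v = y - alpha*grad = 1.7698
  prox(v) = soft_thresh(1.7698, 0.2637) = 1.5061
Iteration 2: beta = 0.3333, y = 1.5061 + 0.3333*(1.5061 - 2.6654) = 1.1197
  grad(y) = 2.4788, v = y - alpha*grad = 0.8634
  prox(v) = soft_thresh(0.8634, 0.2637) = 0.5997
f(x_2) = 2*0.5997^2 - 2*0.5997 + 2.55*|0.5997| = 1.0492


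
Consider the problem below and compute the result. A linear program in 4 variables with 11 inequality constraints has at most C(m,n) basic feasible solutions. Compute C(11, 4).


Each vertex corresponds to some choice of n active constraints out of m, so the number of vertices is at most C(m, n) = m! / (n!(m-n)!).
m = 11, n = 4
Numerator: 11 * 10 * 9 * 8
Denominator: 4! = 24
C(11, 4) = 330


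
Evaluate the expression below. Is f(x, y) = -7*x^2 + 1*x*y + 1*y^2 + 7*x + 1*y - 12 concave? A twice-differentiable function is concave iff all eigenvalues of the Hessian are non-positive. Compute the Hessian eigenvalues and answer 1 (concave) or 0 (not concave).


The Hessian of f(x,y) = -7*x^2 + 1*x*y + 1*y^2 + 7*x + 1*y - 12 is:
H = [[-14, 1], [1, 2]]
Trace = -14 + 2 = -12
Determinant = -14*2 - (1)^2 = -29
Discriminant = (-12)^2 - 4*-29 = 260.0
Eigenvalues: lambda_1 = -14.0623, lambda_2 = 2.0623
The function is not concave.

0


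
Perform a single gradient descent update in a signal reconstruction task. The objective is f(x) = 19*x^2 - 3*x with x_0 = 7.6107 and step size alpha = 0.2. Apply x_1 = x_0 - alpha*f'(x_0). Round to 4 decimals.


We compute the gradient at x_0 and apply the update.
f'(x) = 38*x - 3
f'(7.6107) = 38*7.6107 - 3 = 286.2066
x_1 = 7.6107 - 0.2*286.2066 = -49.6306


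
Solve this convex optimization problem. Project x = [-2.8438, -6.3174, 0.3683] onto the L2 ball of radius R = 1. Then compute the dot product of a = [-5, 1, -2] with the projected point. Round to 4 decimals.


Step 1: Compute ||x|| (intermediates to 6 decimals).
||x|| = sqrt((-2.8438)^2 + (-6.3174)^2 + 0.3683^2) = 6.937751
Step 2: Project.
Since ||x|| > R, scale = R/||x|| = 1/6.937751 = 0.144139, proj(x) = scale * x
proj(x) = [-0.409902, -0.910584, 0.053086]
Step 3: Dot product.
a^T * proj(x) = -5*(-0.409902) + 1*(-0.910584) - 2*0.053086 = 1.0328


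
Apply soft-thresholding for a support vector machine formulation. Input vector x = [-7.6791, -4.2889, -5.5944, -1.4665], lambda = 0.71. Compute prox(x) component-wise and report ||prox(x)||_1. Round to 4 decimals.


Soft-thresholding with lambda = 0.71:
prox(-7.6791) = sign(-7.6791)*max(|-7.6791| - 0.71, 0) = -6.9691
prox(-4.2889) = sign(-4.2889)*max(|-4.2889| - 0.71, 0) = -3.5789
prox(-5.5944) = sign(-5.5944)*max(|-5.5944| - 0.71, 0) = -4.8844
prox(-1.4665) = sign(-1.4665)*max(|-1.4665| - 0.71, 0) = -0.7565
prox(x) = [-6.9691, -3.5789, -4.8844, -0.7565]
||prox(x)||_1 = 6.9691 + 3.5789 + 4.8844 + 0.7565 = 16.1889


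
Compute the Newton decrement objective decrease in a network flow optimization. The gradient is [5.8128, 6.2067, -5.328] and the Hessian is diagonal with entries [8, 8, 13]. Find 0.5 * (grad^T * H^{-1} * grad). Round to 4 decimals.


Step 1: H is diagonal, so H^(-1) * g = [0.7266, 0.7758, -0.4098].
Step 2: g^T H^(-1) g = sum_i g_i^2 / H_ii
  = (5.8128)^2/8 + (6.2067)^2/8 + (-5.328)^2/13
  = 4.2236 + 4.8154 + 2.1837 = 11.2226
Step 3: Objective decrease = 0.5 * g^T H^(-1) g = 5.6113


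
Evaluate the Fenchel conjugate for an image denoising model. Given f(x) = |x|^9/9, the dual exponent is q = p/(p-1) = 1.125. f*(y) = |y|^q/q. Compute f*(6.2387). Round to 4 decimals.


The conjugate exponent q satisfies 1/p + 1/q = 1.
p = 9, so q = 9/(9 - 1) = 1.125
|y|^q = 6.2387^1.125 = 7.843
f*(6.2387) = 7.843 / 1.125 = 6.9715


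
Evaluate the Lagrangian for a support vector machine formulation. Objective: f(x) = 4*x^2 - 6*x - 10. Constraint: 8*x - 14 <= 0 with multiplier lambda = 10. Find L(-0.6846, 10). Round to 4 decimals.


Step 1: Evaluate f(x).
f(-0.6846) = 4*(-0.6846)^2 - 6*(-0.6846) - 10 = -4.0177
Step 2: Evaluate g(x).
g(-0.6846) = 8*-0.6846 - 14 = -19.4768
Step 3: Compute Lagrangian.
L = -4.0177 + 10*-19.4768 = -198.7857


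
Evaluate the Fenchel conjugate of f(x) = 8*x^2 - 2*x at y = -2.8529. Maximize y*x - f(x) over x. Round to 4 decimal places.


f*(y) = sup_x {y*x - a*x^2 - b*x} = sup_x {(y-b)*x - a*x^2}
FOC: (y - b) - 2a*x = 0 => x* = (y - b)/(2a)
x* = (-2.8529 + 2)/(2*8) = -0.0533
f*(-2.8529) = (y-b)^2/(4a) = (-2.8529 + 2)^2/(4*8)
= 0.7274/32 = 0.0227


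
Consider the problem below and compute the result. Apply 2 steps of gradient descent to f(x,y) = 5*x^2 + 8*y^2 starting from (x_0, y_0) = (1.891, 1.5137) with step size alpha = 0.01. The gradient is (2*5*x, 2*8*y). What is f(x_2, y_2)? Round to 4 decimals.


Gradient descent on f(x,y) = 5*x^2 + 8*y^2.
Starting point: (1.891, 1.5137), alpha = 0.01
Step 1: grad_x = 2*5*1.891 = 18.91, grad_y = 2*8*1.5137 = 24.2192
  x_1 = 1.891 - 0.01*18.91 = 1.7019
  y_1 = 1.5137 - 0.01*24.2192 = 1.2715
Step 2: grad_x = 2*5*1.7019 = 17.019, grad_y = 2*8*1.2715 = 20.3441
  x_2 = 1.7019 - 0.01*17.019 = 1.5317
  y_2 = 1.2715 - 0.01*20.3441 = 1.0681
f(1.5317, 1.0681) = 5*1.5317^2 + 8*1.0681^2 = 20.8568


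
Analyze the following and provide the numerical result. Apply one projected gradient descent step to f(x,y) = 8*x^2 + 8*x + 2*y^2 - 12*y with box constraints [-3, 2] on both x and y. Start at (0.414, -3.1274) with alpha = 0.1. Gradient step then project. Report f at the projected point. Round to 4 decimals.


Step 1: Compute gradient at (0.414, -3.1274).
grad_x = 2*8*0.414 + 8 = 14.624
grad_y = 2*2*-3.1274 - 12 = -24.5096
Step 2: Gradient step.
x_raw = 0.414 - 0.1*14.624 = -1.0484
y_raw = -3.1274 - 0.1*-24.5096 = -0.6764
Step 3: Project onto [-3, 2].
x_proj = clip(-1.0484) = -1.0484
y_proj = clip(-0.6764) = -0.6764
Step 4: Evaluate f.
f(-1.0484, -0.6764) = 9.4384


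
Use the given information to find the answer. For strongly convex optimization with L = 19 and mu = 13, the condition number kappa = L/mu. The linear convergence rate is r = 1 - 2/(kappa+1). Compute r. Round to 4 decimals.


Step 1: Compute the condition number.
kappa = L/mu = 19/13 = 1.4615
Step 2: Compute the convergence rate.
r = 1 - 2/(kappa + 1) = 1 - 2*mu/(L + mu) = (L - mu)/(L + mu) = 6/32 = 0.1875


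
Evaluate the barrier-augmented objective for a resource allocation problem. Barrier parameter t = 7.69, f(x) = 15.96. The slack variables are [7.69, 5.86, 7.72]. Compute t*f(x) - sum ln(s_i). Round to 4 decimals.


Step 1: Compute log-barrier.
ln values: [2.0399, 1.7681, 2.0438]
phi = -(2.0399 + 1.7681 + 2.0438) = -5.8519
Step 2: Compute augmented objective.
t*f(x) = 7.69*15.96 = 122.7324
Total = 122.7324 - 5.8519 = 116.8805


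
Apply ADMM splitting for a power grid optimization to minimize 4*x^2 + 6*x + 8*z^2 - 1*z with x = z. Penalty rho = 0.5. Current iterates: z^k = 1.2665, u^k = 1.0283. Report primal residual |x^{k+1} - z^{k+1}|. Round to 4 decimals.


ADMM iteration with rho = 0.5, z^k = 1.2665, u^k = 1.0283
Step 1: x-update.
Minimize 4*x^2 + 6*x + (0.5/2)*(x - 1.2665 + 1.0283)^2
FOC: (2*4 + 0.5)*x = -6 + 0.5*(1.2665 - 1.0283)
x^{k+1} = -0.6919
Step 2: z-update.
Minimize 8*z^2 - 1*z + (0.5/2)*(-0.6919 - z + 1.0283)^2
FOC: (2*8 + 0.5)*z = 1 + 0.5*(-0.6919 + 1.0283)
z^{k+1} = 0.0708
Step 3: u-update.
u^{k+1} = 1.0283 - 0.6919 - 0.0708 = 0.2656
Step 4: Primal residual = |-0.6919 - 0.0708| = 0.7627


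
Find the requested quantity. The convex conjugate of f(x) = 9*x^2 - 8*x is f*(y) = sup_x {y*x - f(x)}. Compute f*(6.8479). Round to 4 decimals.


f*(y) = sup_x {y*x - a*x^2 - b*x} = sup_x {(y-b)*x - a*x^2}
FOC: (y - b) - 2a*x = 0 => x* = (y - b)/(2a)
x* = (6.8479 + 8)/(2*9) = 0.8249
f*(6.8479) = (y-b)^2/(4a) = (6.8479 + 8)^2/(4*9)
= 220.4601/36 = 6.1239


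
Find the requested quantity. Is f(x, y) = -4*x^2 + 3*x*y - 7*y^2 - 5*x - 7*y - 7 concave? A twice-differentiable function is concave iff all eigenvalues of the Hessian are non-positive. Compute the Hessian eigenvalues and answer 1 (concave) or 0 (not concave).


The Hessian of f(x,y) = -4*x^2 + 3*x*y - 7*y^2 - 5*x - 7*y - 7 is:
H = [[-8, 3], [3, -14]]
Trace = -8 - 14 = -22
Determinant = -8*-14 - (3)^2 = 103
Discriminant = (-22)^2 - 4*103 = 72.0
Eigenvalues: lambda_1 = -15.2426, lambda_2 = -6.7574
The function is concave.

1


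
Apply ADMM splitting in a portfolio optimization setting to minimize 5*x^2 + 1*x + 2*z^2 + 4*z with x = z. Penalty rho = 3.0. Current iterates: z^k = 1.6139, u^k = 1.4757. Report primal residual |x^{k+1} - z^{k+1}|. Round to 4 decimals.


ADMM iteration with rho = 3.0, z^k = 1.6139, u^k = 1.4757
Step 1: x-update.
Minimize 5*x^2 + 1*x + (3.0/2)*(x - 1.6139 + 1.4757)^2
FOC: (2*5 + 3.0)*x = -1 + 3.0*(1.6139 - 1.4757)
x^{k+1} = -0.045
Step 2: z-update.
Minimize 2*z^2 + 4*z + (3.0/2)*(-0.045 - z + 1.4757)^2
FOC: (2*2 + 3.0)*z = -4 + 3.0*(-0.045 + 1.4757)
z^{k+1} = 0.0417
Step 3: u-update.
u^{k+1} = 1.4757 - 0.045 - 0.0417 = 1.389
Step 4: Primal residual = |-0.045 - 0.0417| = 0.0867


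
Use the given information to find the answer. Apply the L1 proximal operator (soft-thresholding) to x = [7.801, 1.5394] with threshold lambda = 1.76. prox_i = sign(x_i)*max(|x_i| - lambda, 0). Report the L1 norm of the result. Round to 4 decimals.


Soft-thresholding with lambda = 1.76:
prox(7.801) = sign(7.801)*max(|7.801| - 1.76, 0) = 6.041
prox(1.5394) = sign(1.5394)*max(|1.5394| - 1.76, 0) = 0.0
prox(x) = [6.041, 0.0]
||prox(x)||_1 = 6.041 + 0.0 = 6.041


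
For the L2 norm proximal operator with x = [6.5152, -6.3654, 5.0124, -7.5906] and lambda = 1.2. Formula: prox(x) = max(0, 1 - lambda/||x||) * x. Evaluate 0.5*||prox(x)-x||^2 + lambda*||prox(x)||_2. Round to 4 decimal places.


Step 1: Compute ||x||.
||x|| = 12.8727
Step 2: Compute scaling factor.
scale = max(0, 1 - 1.2/12.8727) = 0.9068
Step 3: prox(x) = [5.9079, -5.772, 4.5451, -6.883]
||prox(x)|| = 11.6727
Step 4: Proximal objective.
0.5*||prox-x||^2 = 0.72
lambda*||prox|| = 14.0072
Total = 14.7273


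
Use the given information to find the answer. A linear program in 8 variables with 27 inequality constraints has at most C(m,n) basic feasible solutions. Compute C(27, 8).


Each vertex corresponds to some choice of n active constraints out of m, so the number of vertices is at most C(m, n) = m! / (n!(m-n)!).
m = 27, n = 8
Numerator: 27 * 26 * 25 * 24 * 23 * 22 * 21 * 20
Denominator: 8! = 40320
C(27, 8) = 2220075


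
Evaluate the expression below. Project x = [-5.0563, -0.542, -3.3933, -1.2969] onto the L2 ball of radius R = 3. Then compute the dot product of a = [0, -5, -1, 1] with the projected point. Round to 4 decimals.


Step 1: Compute ||x|| (intermediates to 6 decimals).
||x|| = sqrt((-5.0563)^2 + (-0.542)^2 + (-3.3933)^2 + (-1.2969)^2) = 6.249509
Step 2: Project.
Since ||x|| > R, scale = R/||x|| = 3/6.249509 = 0.480038, proj(x) = scale * x
proj(x) = [-2.427216, -0.260181, -1.628913, -0.622561]
Step 3: Dot product.
a^T * proj(x) = 0*(-2.427216) - 5*(-0.260181) - 1*(-1.628913) + 1*(-0.622561) = 2.3073


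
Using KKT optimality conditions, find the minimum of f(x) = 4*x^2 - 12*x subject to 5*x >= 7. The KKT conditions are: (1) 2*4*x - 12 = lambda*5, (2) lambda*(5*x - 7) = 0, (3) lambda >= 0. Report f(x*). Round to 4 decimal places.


Step 1: Try lambda = 0 (constraint inactive).
Stationarity: 2*4*x - 12 = 0
x* = 12/(2*4) = 1.5
Check constraint: 5*1.5 = 7.5 >= 7 -- satisfied.
Step 2: Compute optimal value.
f(x*) = 4*1.5^2 - 12*1.5 = -9.0


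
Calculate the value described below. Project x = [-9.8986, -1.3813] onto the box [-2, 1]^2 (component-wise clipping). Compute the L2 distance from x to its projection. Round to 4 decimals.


Project each component onto [-2, 1].
clip(-9.8986) = -2.0, clip(-1.3813) = -1.3813
Projection = [-2.0, -1.3813]
Squared diffs: [62.3879, 0.0]
Distance = sqrt(62.3879) = 7.8986


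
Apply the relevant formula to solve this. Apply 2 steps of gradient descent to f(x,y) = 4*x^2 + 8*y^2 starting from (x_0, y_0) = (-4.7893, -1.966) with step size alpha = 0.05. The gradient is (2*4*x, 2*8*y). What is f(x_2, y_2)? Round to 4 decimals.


Gradient descent on f(x,y) = 4*x^2 + 8*y^2.
Starting point: (-4.7893, -1.966), alpha = 0.05
Step 1: grad_x = 2*4*-4.7893 = -38.3144, grad_y = 2*8*-1.966 = -31.456
  x_1 = -4.7893 - 0.05*-38.3144 = -2.8736
  y_1 = -1.966 - 0.05*-31.456 = -0.3932
Step 2: grad_x = 2*4*-2.8736 = -22.9886, grad_y = 2*8*-0.3932 = -6.2912
  x_2 = -2.8736 - 0.05*-22.9886 = -1.7241
  y_2 = -0.3932 - 0.05*-6.2912 = -0.0786
f(-1.7241, -0.0786) = 4*(-1.7241)^2 + 8*(-0.0786)^2 = 11.9402


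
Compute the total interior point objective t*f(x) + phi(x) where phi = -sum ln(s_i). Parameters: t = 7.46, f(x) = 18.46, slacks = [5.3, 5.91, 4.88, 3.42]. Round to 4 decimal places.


Step 1: Compute log-barrier.
ln values: [1.6677, 1.7766, 1.5851, 1.2296]
phi = -(1.6677 + 1.7766 + 1.5851 + 1.2296) = -6.2591
Step 2: Compute augmented objective.
t*f(x) = 7.46*18.46 = 137.7116
Total = 137.7116 - 6.2591 = 131.4525


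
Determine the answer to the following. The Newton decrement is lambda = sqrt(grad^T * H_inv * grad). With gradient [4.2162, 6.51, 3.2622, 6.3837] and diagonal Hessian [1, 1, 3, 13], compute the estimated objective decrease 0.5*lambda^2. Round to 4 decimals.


Step 1: H is diagonal, so H^(-1) * g = [4.2162, 6.51, 1.0874, 0.4911].
Step 2: g^T H^(-1) g = sum_i g_i^2 / H_ii
  = (4.2162)^2/1 + (6.51)^2/1 + (3.2622)^2/3 + (6.3837)^2/13
  = 17.7763 + 42.3801 + 3.5473 + 3.1347 = 66.8385
Step 3: Objective decrease = 0.5 * g^T H^(-1) g = 33.4192


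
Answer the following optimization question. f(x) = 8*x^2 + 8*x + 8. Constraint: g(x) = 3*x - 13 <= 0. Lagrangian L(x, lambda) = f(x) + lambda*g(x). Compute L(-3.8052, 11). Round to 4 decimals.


Step 1: Evaluate f(x).
f(-3.8052) = 8*(-3.8052)^2 + 8*(-3.8052) + 8 = 93.3948
Step 2: Evaluate g(x).
g(-3.8052) = 3*-3.8052 - 13 = -24.4156
Step 3: Compute Lagrangian.
L = 93.3948 + 11*-24.4156 = -175.1768


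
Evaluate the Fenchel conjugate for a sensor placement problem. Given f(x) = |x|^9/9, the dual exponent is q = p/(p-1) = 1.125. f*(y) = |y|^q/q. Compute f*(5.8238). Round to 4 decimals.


The conjugate exponent q satisfies 1/p + 1/q = 1.
p = 9, so q = 9/(9 - 1) = 1.125
|y|^q = 5.8238^1.125 = 7.2587
f*(5.8238) = 7.2587 / 1.125 = 6.4522


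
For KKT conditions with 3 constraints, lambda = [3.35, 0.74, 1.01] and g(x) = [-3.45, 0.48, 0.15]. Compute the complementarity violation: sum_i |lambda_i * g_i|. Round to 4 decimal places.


KKT complementary slackness check:
lambda_1 * g_1 = 3.35 * -3.45 = -11.5575
lambda_2 * g_2 = 0.74 * 0.48 = 0.3552
lambda_3 * g_3 = 1.01 * 0.15 = 0.1515
Total violation = 11.5575 + 0.3552 + 0.1515 = 12.0642


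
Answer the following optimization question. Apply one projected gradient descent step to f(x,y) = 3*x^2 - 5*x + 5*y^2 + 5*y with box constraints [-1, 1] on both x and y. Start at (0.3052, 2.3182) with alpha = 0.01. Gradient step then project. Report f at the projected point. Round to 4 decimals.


Step 1: Compute gradient at (0.3052, 2.3182).
grad_x = 2*3*0.3052 - 5 = -3.1688
grad_y = 2*5*2.3182 + 5 = 28.182
Step 2: Gradient step.
x_raw = 0.3052 - 0.01*-3.1688 = 0.3369
y_raw = 2.3182 - 0.01*28.182 = 2.0364
Step 3: Project onto [-1, 1].
x_proj = clip(0.3369) = 0.3369
y_proj = clip(2.0364) = 1.0
Step 4: Evaluate f.
f(0.3369, 1.0) = 8.656


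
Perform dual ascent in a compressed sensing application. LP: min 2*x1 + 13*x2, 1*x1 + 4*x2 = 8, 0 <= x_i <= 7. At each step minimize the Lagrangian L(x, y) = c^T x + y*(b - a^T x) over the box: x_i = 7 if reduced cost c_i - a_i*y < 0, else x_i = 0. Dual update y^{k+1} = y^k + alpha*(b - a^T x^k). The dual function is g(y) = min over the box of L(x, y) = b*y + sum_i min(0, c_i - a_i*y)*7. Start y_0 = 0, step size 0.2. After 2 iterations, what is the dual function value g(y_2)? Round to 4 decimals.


Dual ascent for LP: min 2*x1 + 13*x2, 1*x1 + 4*x2 = 8, 0 <= x_i <= 7
Step 1: y^k = 0.0, reduced costs: (2.0, 13.0)
  x^k = (0.0, 0.0), subgradient = b - a^T x = 8.0
  y^{k+1} = 0.0 + 0.2*8.0 = 1.6
Step 2: y^k = 1.6, reduced costs: (0.4, 6.6)
  x^k = (0.0, 0.0), subgradient = b - a^T x = 8.0
  y^{k+1} = 1.6 + 0.2*8.0 = 3.2
Dual objective at y_2 = 3.2: reduced costs (-1.2, 0.2), box minimizer x = (7.0, 0.0)
g(y_2) = b*y + (c1 - a1*y)*x1 + (c2 - a2*y)*x2 = 8*3.2 + (-1.2)*7.0 + 0.2*0.0 = 25.6 - 8.4 + 0.0 = 17.2


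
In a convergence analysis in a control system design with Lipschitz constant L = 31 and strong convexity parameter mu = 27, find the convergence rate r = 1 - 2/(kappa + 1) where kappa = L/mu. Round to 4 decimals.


Step 1: Compute the condition number.
kappa = L/mu = 31/27 = 1.1481
Step 2: Compute the convergence rate.
r = 1 - 2/(kappa + 1) = 1 - 2*mu/(L + mu) = (L - mu)/(L + mu) = 4/58 = 0.069


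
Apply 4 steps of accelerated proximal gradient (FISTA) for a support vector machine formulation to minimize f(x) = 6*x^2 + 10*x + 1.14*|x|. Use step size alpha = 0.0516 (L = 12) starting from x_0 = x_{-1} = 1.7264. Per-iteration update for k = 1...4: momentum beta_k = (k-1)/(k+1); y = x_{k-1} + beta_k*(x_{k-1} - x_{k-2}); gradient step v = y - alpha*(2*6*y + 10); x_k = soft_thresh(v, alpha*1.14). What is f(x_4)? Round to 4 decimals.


FISTA on f(x) = 6*x^2 + 10*x + 1.14*|x|
L = 12, alpha = 0.0516
Iteration 1: beta = 0.0, y = 1.7264 + 0.0*(1.7264 - 1.7264) = 1.7264
  grad(y) = 30.7168, v = y - alpha*grad = 0.1414
  prox(v) = soft_thresh(0.1414, 0.0588) = 0.0826
Iteration 2: beta = 0.3333, y = 0.0826 + 0.3333*(0.0826 - 1.7264) = -0.4653
  grad(y) = 4.4158, v = y - alpha*grad = -0.6932
  prox(v) = soft_thresh(-0.6932, 0.0588) = -0.6344
Iteration 3: beta = 0.5, y = -0.6344 + 0.5*(-0.6344 - 0.0826) = -0.9929
  grad(y) = -1.9144, v = y - alpha*grad = -0.8941
  prox(v) = soft_thresh(-0.8941, 0.0588) = -0.8353
Iteration 4: beta = 0.6, y = -0.8353 + 0.6*(-0.8353 + 0.6344) = -0.9558
  grad(y) = -1.4694, v = y - alpha*grad = -0.88
  prox(v) = soft_thresh(-0.88, 0.0588) = -0.8211
f(x_4) = 6*(-0.8211)^2 + 10*(-0.8211) + 1.14*|-0.8211| = -3.2297


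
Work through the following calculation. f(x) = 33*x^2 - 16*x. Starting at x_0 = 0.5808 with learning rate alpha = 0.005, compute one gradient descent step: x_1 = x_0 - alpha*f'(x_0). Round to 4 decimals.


We compute the gradient at x_0 and apply the update.
f'(x) = 66*x - 16
f'(0.5808) = 66*0.5808 - 16 = 22.3328
x_1 = 0.5808 - 0.005*22.3328 = 0.4691


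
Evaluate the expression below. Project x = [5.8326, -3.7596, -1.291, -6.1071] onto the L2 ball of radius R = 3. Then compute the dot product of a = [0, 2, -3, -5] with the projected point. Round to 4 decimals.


Step 1: Compute ||x|| (intermediates to 6 decimals).
||x|| = sqrt(5.8326^2 + (-3.7596)^2 + (-1.291)^2 + (-6.1071)^2) = 9.333658
Step 2: Project.
Since ||x|| > R, scale = R/||x|| = 3/9.333658 = 0.321417, proj(x) = scale * x
proj(x) = [1.874697, -1.208399, -0.414949, -1.962926]
Step 3: Dot product.
a^T * proj(x) = 0*1.874697 + 2*(-1.208399) - 3*(-0.414949) - 5*(-1.962926) = 8.6427


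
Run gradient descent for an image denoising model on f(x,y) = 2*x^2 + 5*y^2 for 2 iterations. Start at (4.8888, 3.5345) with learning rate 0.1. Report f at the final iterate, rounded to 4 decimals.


Gradient descent on f(x,y) = 2*x^2 + 5*y^2.
Starting point: (4.8888, 3.5345), alpha = 0.1
Step 1: grad_x = 2*2*4.8888 = 19.5552, grad_y = 2*5*3.5345 = 35.345
  x_1 = 4.8888 - 0.1*19.5552 = 2.9333
  y_1 = 3.5345 - 0.1*35.345 = 0.0
Step 2: grad_x = 2*2*2.9333 = 11.7331, grad_y = 2*5*0.0 = 0.0
  x_2 = 2.9333 - 0.1*11.7331 = 1.76
  y_2 = 0.0 - 0.1*0.0 = 0.0
f(1.76, 0.0) = 2*1.76^2 + 5*0.0^2 = 6.195


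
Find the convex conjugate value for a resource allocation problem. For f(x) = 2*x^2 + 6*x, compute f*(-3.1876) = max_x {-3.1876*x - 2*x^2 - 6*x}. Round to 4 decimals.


f*(y) = sup_x {y*x - a*x^2 - b*x} = sup_x {(y-b)*x - a*x^2}
FOC: (y - b) - 2a*x = 0 => x* = (y - b)/(2a)
x* = (-3.1876 - 6)/(2*2) = -2.2969
f*(-3.1876) = (y-b)^2/(4a) = (-3.1876 - 6)^2/(4*2)
= 84.412/8 = 10.5515


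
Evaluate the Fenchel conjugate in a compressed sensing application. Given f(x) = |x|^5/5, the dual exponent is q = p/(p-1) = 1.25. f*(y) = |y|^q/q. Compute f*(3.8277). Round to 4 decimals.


The conjugate exponent q satisfies 1/p + 1/q = 1.
p = 5, so q = 5/(5 - 1) = 1.25
|y|^q = 3.8277^1.25 = 5.3539
f*(3.8277) = 5.3539 / 1.25 = 4.2831


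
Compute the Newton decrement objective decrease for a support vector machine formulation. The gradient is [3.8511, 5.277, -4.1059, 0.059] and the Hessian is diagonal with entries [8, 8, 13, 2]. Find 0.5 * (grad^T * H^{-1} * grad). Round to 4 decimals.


Step 1: H is diagonal, so H^(-1) * g = [0.4814, 0.6596, -0.3158, 0.0295].
Step 2: g^T H^(-1) g = sum_i g_i^2 / H_ii
  = (3.8511)^2/8 + (5.277)^2/8 + (-4.1059)^2/13 + (0.059)^2/2
  = 1.8539 + 3.4808 + 1.2968 + 0.0017 = 6.6333
Step 3: Objective decrease = 0.5 * g^T H^(-1) g = 3.3166


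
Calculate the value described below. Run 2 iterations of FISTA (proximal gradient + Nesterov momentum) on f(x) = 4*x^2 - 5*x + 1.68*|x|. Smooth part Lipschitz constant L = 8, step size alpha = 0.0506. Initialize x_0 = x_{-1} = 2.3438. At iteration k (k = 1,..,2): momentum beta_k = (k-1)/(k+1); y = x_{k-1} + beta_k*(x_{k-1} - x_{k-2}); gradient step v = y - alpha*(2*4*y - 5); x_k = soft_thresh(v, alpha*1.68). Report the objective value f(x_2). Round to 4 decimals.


FISTA on f(x) = 4*x^2 - 5*x + 1.68*|x|
L = 8, alpha = 0.0506
Iteration 1: beta = 0.0, y = 2.3438 + 0.0*(2.3438 - 2.3438) = 2.3438
  grad(y) = 13.7504, v = y - alpha*grad = 1.648
  prox(v) = soft_thresh(1.648, 0.085) = 1.563
Iteration 2: beta = 0.3333, y = 1.563 + 0.3333*(1.563 - 2.3438) = 1.3028
  grad(y) = 5.4221, v = y - alpha*grad = 1.0284
  prox(v) = soft_thresh(1.0284, 0.085) = 0.9434
f(x_2) = 4*0.9434^2 - 5*0.9434 + 1.68*|0.9434| = 0.4279


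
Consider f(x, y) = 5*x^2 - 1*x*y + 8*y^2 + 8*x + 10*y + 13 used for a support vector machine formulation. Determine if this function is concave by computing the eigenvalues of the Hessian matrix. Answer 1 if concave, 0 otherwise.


The Hessian of f(x,y) = 5*x^2 - 1*x*y + 8*y^2 + 8*x + 10*y + 13 is:
H = [[10, -1], [-1, 16]]
Trace = 10 + 16 = 26
Determinant = 10*16 - (-1)^2 = 159
Discriminant = (26)^2 - 4*159 = 40.0
Eigenvalues: lambda_1 = 9.8377, lambda_2 = 16.1623
The function is not concave.

0


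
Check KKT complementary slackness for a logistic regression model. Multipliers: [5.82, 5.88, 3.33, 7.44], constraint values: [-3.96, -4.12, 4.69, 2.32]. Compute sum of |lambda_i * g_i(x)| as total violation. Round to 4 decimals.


KKT complementary slackness check:
lambda_1 * g_1 = 5.82 * -3.96 = -23.0472
lambda_2 * g_2 = 5.88 * -4.12 = -24.2256
lambda_3 * g_3 = 3.33 * 4.69 = 15.6177
lambda_4 * g_4 = 7.44 * 2.32 = 17.2608
Total violation = 23.0472 + 24.2256 + 15.6177 + 17.2608 = 80.1513


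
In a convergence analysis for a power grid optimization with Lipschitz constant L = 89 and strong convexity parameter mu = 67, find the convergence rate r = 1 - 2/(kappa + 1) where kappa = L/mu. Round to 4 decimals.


Step 1: Compute the condition number.
kappa = L/mu = 89/67 = 1.3284
Step 2: Compute the convergence rate.
r = 1 - 2/(kappa + 1) = 1 - 2*mu/(L + mu) = (L - mu)/(L + mu) = 22/156 = 0.141


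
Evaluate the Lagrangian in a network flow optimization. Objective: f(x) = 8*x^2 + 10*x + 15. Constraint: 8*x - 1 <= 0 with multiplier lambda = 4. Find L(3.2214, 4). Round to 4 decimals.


Step 1: Evaluate f(x).
f(3.2214) = 8*3.2214^2 + 10*3.2214 + 15 = 130.2333
Step 2: Evaluate g(x).
g(3.2214) = 8*3.2214 - 1 = 24.7712
Step 3: Compute Lagrangian.
L = 130.2333 + 4*24.7712 = 229.3181


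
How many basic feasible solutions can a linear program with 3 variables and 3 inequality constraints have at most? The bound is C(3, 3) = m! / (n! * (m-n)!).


Each vertex corresponds to some choice of n active constraints out of m, so the number of vertices is at most C(m, n) = m! / (n!(m-n)!).
m = 3, n = 3
Numerator: 3 * 2 * 1
Denominator: 3! = 6
C(3, 3) = 1


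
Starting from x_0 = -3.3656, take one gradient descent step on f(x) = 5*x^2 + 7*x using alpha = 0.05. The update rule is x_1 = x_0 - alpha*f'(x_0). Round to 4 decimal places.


We compute the gradient at x_0 and apply the update.
f'(x) = 10*x + 7
f'(-3.3656) = 10*-3.3656 + 7 = -26.656
x_1 = -3.3656 - 0.05*-26.656 = -2.0328


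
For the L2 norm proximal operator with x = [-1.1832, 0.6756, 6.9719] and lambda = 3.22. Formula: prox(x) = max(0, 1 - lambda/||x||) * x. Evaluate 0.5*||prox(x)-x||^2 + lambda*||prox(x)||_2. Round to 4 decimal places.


Step 1: Compute ||x||.
||x|| = 7.1038
Step 2: Compute scaling factor.
scale = max(0, 1 - 3.22/7.1038) = 0.5467
Step 3: prox(x) = [-0.6469, 0.3694, 3.8117]
||prox(x)|| = 3.8838
Step 4: Proximal objective.
0.5*||prox-x||^2 = 5.1842
lambda*||prox|| = 12.5058
Total = 17.69


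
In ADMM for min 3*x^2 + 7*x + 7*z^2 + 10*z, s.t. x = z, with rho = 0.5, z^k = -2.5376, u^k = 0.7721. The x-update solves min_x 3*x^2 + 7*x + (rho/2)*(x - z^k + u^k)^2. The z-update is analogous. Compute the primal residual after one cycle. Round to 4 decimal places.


ADMM iteration with rho = 0.5, z^k = -2.5376, u^k = 0.7721
Step 1: x-update.
Minimize 3*x^2 + 7*x + (0.5/2)*(x + 2.5376 + 0.7721)^2
FOC: (2*3 + 0.5)*x = -7 + 0.5*(-2.5376 - 0.7721)
x^{k+1} = -1.3315
Step 2: z-update.
Minimize 7*z^2 + 10*z + (0.5/2)*(-1.3315 - z + 0.7721)^2
FOC: (2*7 + 0.5)*z = -10 + 0.5*(-1.3315 + 0.7721)
z^{k+1} = -0.7089
Step 3: u-update.
u^{k+1} = 0.7721 - 1.3315 + 0.7089 = 0.1495
Step 4: Primal residual = |-1.3315 + 0.7089| = 0.6226


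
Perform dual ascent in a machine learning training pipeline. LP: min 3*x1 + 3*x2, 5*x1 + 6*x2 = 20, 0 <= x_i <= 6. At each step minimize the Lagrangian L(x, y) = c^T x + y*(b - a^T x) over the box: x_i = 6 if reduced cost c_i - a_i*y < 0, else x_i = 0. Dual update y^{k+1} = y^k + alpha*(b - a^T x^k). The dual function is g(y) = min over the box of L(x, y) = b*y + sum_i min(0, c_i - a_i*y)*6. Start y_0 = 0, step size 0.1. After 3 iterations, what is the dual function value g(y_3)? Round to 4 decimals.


Dual ascent for LP: min 3*x1 + 3*x2, 5*x1 + 6*x2 = 20, 0 <= x_i <= 6
Step 1: y^k = 0.0, reduced costs: (3.0, 3.0)
  x^k = (0.0, 0.0), subgradient = b - a^T x = 20.0
  y^{k+1} = 0.0 + 0.1*20.0 = 2.0
Step 2: y^k = 2.0, reduced costs: (-7.0, -9.0)
  x^k = (6.0, 6.0), subgradient = b - a^T x = -46.0
  y^{k+1} = 2.0 + 0.1*-46.0 = -2.6
Step 3: y^k = -2.6, reduced costs: (16.0, 18.6)
  x^k = (0.0, 0.0), subgradient = b - a^T x = 20.0
  y^{k+1} = -2.6 + 0.1*20.0 = -0.6
Dual objective at y_3 = -0.6: reduced costs (6.0, 6.6), box minimizer x = (0.0, 0.0)
g(y_3) = b*y + (c1 - a1*y)*x1 + (c2 - a2*y)*x2 = 20*(-0.6) + 6.0*0.0 + 6.6*0.0 = -12.0 + 0.0 + 0.0 = -12.0


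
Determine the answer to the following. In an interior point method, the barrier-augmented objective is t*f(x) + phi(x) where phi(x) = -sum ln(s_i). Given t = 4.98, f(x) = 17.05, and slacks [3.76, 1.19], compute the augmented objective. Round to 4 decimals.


Step 1: Compute log-barrier.
ln values: [1.3244, 0.174]
phi = -(1.3244 + 0.174) = -1.4984
Step 2: Compute augmented objective.
t*f(x) = 4.98*17.05 = 84.909
Total = 84.909 - 1.4984 = 83.4106


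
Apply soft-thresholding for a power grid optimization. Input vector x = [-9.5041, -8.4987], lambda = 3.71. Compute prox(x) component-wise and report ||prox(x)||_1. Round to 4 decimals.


Soft-thresholding with lambda = 3.71:
prox(-9.5041) = sign(-9.5041)*max(|-9.5041| - 3.71, 0) = -5.7941
prox(-8.4987) = sign(-8.4987)*max(|-8.4987| - 3.71, 0) = -4.7887
prox(x) = [-5.7941, -4.7887]
||prox(x)||_1 = 5.7941 + 4.7887 = 10.5828


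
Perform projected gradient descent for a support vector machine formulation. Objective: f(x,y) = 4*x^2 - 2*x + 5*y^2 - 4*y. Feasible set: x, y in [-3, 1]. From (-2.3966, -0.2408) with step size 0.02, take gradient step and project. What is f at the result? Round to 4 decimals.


Step 1: Compute gradient at (-2.3966, -0.2408).
grad_x = 2*4*-2.3966 - 2 = -21.1728
grad_y = 2*5*-0.2408 - 4 = -6.408
Step 2: Gradient step.
x_raw = -2.3966 - 0.02*-21.1728 = -1.9731
y_raw = -0.2408 - 0.02*-6.408 = -0.1126
Step 3: Project onto [-3, 1].
x_proj = clip(-1.9731) = -1.9731
y_proj = clip(-0.1126) = -0.1126
Step 4: Evaluate f.
f(-1.9731, -0.1126) = 20.0335


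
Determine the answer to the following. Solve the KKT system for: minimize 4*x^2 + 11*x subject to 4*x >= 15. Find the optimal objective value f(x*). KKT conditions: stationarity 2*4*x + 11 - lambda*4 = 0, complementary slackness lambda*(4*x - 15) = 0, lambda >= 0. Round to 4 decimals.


Step 1: Try lambda = 0 (constraint inactive).
x_unc = -11/(2*4) = -1.375
Check: 4*-1.375 = -5.5 < 15 -- violated!
Step 2: Constraint must be active: 4*x = 15
x* = 15/4 = 3.75
lambda = (2*4*3.75 + 11)/4 = 10.25
Step 3: Compute optimal value.
f(x*) = 4*3.75^2 + 11*3.75 = 97.5


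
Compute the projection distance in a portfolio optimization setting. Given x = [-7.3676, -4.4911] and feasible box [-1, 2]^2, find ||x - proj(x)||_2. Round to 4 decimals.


Project each component onto [-1, 2].
clip(-7.3676) = -1.0, clip(-4.4911) = -1.0
Projection = [-1.0, -1.0]
Squared diffs: [40.5463, 12.1878]
Distance = sqrt(52.7341) = 7.2618


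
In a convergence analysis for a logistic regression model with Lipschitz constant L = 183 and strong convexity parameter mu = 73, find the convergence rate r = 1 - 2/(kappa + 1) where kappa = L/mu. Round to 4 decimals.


Step 1: Compute the condition number.
kappa = L/mu = 183/73 = 2.5068
Step 2: Compute the convergence rate.
r = 1 - 2/(kappa + 1) = 1 - 2*mu/(L + mu) = (L - mu)/(L + mu) = 110/256 = 0.4297


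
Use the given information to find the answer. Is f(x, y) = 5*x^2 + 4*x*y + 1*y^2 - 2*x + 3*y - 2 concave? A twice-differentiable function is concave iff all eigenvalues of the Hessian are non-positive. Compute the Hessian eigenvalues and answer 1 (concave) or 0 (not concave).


The Hessian of f(x,y) = 5*x^2 + 4*x*y + 1*y^2 - 2*x + 3*y - 2 is:
H = [[10, 4], [4, 2]]
Trace = 10 + 2 = 12
Determinant = 10*2 - (4)^2 = 4
Discriminant = (12)^2 - 4*4 = 128.0
Eigenvalues: lambda_1 = 0.3431, lambda_2 = 11.6569
The function is not concave.

0


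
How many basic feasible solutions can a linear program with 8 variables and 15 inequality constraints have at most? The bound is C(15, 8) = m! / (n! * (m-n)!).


Each vertex corresponds to some choice of n active constraints out of m, so the number of vertices is at most C(m, n) = m! / (n!(m-n)!).
m = 15, n = 8
Numerator: 15 * 14 * 13 * 12 * 11 * 10 * 9 * 8
Denominator: 8! = 40320
C(15, 8) = 6435


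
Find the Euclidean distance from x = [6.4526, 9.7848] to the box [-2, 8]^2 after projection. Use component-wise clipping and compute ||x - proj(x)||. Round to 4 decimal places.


Project each component onto [-2, 8].
clip(6.4526) = 6.4526, clip(9.7848) = 8.0
Projection = [6.4526, 8.0]
Squared diffs: [0.0, 3.1855]
Distance = sqrt(3.1855) = 1.7848


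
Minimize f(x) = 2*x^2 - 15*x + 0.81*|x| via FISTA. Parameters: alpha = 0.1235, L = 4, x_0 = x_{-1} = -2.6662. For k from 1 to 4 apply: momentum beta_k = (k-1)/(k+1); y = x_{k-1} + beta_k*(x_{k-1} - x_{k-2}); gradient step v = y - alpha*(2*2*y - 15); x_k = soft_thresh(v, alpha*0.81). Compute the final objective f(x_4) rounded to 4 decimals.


FISTA on f(x) = 2*x^2 - 15*x + 0.81*|x|
L = 4, alpha = 0.1235
Iteration 1: beta = 0.0, y = -2.6662 + 0.0*(-2.6662 + 2.6662) = -2.6662
  grad(y) = -25.6648, v = y - alpha*grad = 0.5034
  prox(v) = soft_thresh(0.5034, 0.1) = 0.4034
Iteration 2: beta = 0.3333, y = 0.4034 + 0.3333*(0.4034 + 2.6662) = 1.4266
  grad(y) = -9.2938, v = y - alpha*grad = 2.5743
  prox(v) = soft_thresh(2.5743, 0.1) = 2.4743
Iteration 3: beta = 0.5, y = 2.4743 + 0.5*(2.4743 - 0.4034) = 3.5098
  grad(y) = -0.9609, v = y - alpha*grad = 3.6284
  prox(v) = soft_thresh(3.6284, 0.1) = 3.5284
Iteration 4: beta = 0.6, y = 3.5284 + 0.6*(3.5284 - 2.4743) = 4.1609
  grad(y) = 1.6435, v = y - alpha*grad = 3.9579
  prox(v) = soft_thresh(3.9579, 0.1) = 3.8579
f(x_4) = 2*3.8579^2 - 15*3.8579 + 0.81*|3.8579| = -24.9769


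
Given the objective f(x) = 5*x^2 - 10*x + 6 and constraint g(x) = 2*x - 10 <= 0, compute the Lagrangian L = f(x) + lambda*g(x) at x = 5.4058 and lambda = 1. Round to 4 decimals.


Step 1: Evaluate f(x).
f(5.4058) = 5*5.4058^2 - 10*5.4058 + 6 = 98.0554
Step 2: Evaluate g(x).
g(5.4058) = 2*5.4058 - 10 = 0.8116
Step 3: Compute Lagrangian.
L = 98.0554 + 1*0.8116 = 98.867


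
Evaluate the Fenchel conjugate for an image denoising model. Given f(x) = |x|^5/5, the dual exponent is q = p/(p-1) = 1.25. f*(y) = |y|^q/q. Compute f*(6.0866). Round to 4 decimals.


The conjugate exponent q satisfies 1/p + 1/q = 1.
p = 5, so q = 5/(5 - 1) = 1.25
|y|^q = 6.0866^1.25 = 9.5602
f*(6.0866) = 9.5602 / 1.25 = 7.6482


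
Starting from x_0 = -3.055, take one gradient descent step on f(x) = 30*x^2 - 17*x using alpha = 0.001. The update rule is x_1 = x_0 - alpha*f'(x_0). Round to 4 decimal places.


We compute the gradient at x_0 and apply the update.
f'(x) = 60*x - 17
f'(-3.055) = 60*-3.055 - 17 = -200.3
x_1 = -3.055 - 0.001*-200.3 = -2.8547


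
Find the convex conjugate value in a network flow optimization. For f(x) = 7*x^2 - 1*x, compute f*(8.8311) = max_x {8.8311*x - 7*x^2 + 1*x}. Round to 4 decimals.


f*(y) = sup_x {y*x - a*x^2 - b*x} = sup_x {(y-b)*x - a*x^2}
FOC: (y - b) - 2a*x = 0 => x* = (y - b)/(2a)
x* = (8.8311 + 1)/(2*7) = 0.7022
f*(8.8311) = (y-b)^2/(4a) = (8.8311 + 1)^2/(4*7)
= 96.6505/28 = 3.4518


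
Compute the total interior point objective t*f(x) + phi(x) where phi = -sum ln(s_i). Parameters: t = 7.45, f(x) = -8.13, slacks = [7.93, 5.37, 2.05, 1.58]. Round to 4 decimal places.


Step 1: Compute log-barrier.
ln values: [2.0707, 1.6808, 0.7178, 0.4574]
phi = -(2.0707 + 1.6808 + 0.7178 + 0.4574) = -4.9267
Step 2: Compute augmented objective.
t*f(x) = 7.45*-8.13 = -60.5685
Total = -60.5685 - 4.9267 = -65.4952


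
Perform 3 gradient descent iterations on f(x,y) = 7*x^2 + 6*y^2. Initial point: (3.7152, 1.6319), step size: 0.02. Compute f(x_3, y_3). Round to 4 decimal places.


Gradient descent on f(x,y) = 7*x^2 + 6*y^2.
Starting point: (3.7152, 1.6319), alpha = 0.02
Step 1: grad_x = 2*7*3.7152 = 52.0128, grad_y = 2*6*1.6319 = 19.5828
  x_1 = 3.7152 - 0.02*52.0128 = 2.6749
  y_1 = 1.6319 - 0.02*19.5828 = 1.2402
Step 2: grad_x = 2*7*2.6749 = 37.4492, grad_y = 2*6*1.2402 = 14.8829
  x_2 = 2.6749 - 0.02*37.4492 = 1.926
  y_2 = 1.2402 - 0.02*14.8829 = 0.9426
Step 3: grad_x = 2*7*1.926 = 26.9634, grad_y = 2*6*0.9426 = 11.311
  x_3 = 1.926 - 0.02*26.9634 = 1.3867
  y_3 = 0.9426 - 0.02*11.311 = 0.7164
f(1.3867, 0.7164) = 7*1.3867^2 + 6*0.7164^2 = 16.5395


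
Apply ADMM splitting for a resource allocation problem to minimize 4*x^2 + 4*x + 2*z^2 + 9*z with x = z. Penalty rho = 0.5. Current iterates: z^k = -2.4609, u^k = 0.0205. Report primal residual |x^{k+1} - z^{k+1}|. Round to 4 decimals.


ADMM iteration with rho = 0.5, z^k = -2.4609, u^k = 0.0205
Step 1: x-update.
Minimize 4*x^2 + 4*x + (0.5/2)*(x + 2.4609 + 0.0205)^2
FOC: (2*4 + 0.5)*x = -4 + 0.5*(-2.4609 - 0.0205)
x^{k+1} = -0.6166
Step 2: z-update.
Minimize 2*z^2 + 9*z + (0.5/2)*(-0.6166 - z + 0.0205)^2
FOC: (2*2 + 0.5)*z = -9 + 0.5*(-0.6166 + 0.0205)
z^{k+1} = -2.0662
Step 3: u-update.
u^{k+1} = 0.0205 - 0.6166 + 2.0662 = 1.4702
Step 4: Primal residual = |-0.6166 + 2.0662| = 1.4497


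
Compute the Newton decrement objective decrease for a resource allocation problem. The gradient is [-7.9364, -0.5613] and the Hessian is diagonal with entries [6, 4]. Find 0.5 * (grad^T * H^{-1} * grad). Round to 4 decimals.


Step 1: H is diagonal, so H^(-1) * g = [-1.3227, -0.1403].
Step 2: g^T H^(-1) g = sum_i g_i^2 / H_ii
  = (-7.9364)^2/6 + (-0.5613)^2/4
  = 10.4977 + 0.0788 = 10.5765
Step 3: Objective decrease = 0.5 * g^T H^(-1) g = 5.2883


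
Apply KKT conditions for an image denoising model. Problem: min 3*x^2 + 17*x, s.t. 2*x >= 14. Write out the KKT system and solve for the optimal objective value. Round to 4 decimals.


Step 1: Try lambda = 0 (constraint inactive).
x_unc = -17/(2*3) = -2.8333
Check: 2*-2.8333 = -5.6666 < 14 -- violated!
Step 2: Constraint must be active: 2*x = 14
x* = 14/2 = 7.0
lambda = (2*3*7.0 + 17)/2 = 29.5
Step 3: Compute optimal value.
f(x*) = 3*7.0^2 + 17*7.0 = 266.0


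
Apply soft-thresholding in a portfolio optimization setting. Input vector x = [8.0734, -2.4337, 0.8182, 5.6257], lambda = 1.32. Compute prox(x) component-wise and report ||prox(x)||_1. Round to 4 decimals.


Soft-thresholding with lambda = 1.32:
prox(8.0734) = sign(8.0734)*max(|8.0734| - 1.32, 0) = 6.7534
prox(-2.4337) = sign(-2.4337)*max(|-2.4337| - 1.32, 0) = -1.1137
prox(0.8182) = sign(0.8182)*max(|0.8182| - 1.32, 0) = 0.0
prox(5.6257) = sign(5.6257)*max(|5.6257| - 1.32, 0) = 4.3057
prox(x) = [6.7534, -1.1137, 0.0, 4.3057]
||prox(x)||_1 = 6.7534 + 1.1137 + 0.0 + 4.3057 = 12.1728


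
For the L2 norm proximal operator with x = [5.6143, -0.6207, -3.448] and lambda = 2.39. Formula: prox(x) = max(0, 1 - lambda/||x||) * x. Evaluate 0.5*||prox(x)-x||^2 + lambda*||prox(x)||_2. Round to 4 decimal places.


Step 1: Compute ||x||.
||x|| = 6.6177
Step 2: Compute scaling factor.
scale = max(0, 1 - 2.39/6.6177) = 0.6388
Step 3: prox(x) = [3.5867, -0.3965, -2.2028]
||prox(x)|| = 4.2277
Step 4: Proximal objective.
0.5*||prox-x||^2 = 2.8561
lambda*||prox|| = 10.1042
Total = 12.9603


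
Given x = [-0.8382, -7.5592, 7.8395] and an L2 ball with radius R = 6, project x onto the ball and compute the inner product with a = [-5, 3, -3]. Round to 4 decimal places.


Step 1: Compute ||x|| (intermediates to 6 decimals).
||x|| = sqrt((-0.8382)^2 + (-7.5592)^2 + 7.8395^2) = 10.922538
Step 2: Project.
Since ||x|| > R, scale = R/||x|| = 6/10.922538 = 0.549323, proj(x) = scale * x
proj(x) = [-0.460443, -4.152442, 4.306418]
Step 3: Dot product.
a^T * proj(x) = -5*(-0.460443) + 3*(-4.152442) - 3*4.306418 = -23.0744


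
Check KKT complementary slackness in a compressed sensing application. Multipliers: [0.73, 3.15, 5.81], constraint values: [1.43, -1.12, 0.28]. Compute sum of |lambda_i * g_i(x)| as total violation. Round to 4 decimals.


KKT complementary slackness check:
lambda_1 * g_1 = 0.73 * 1.43 = 1.0439
lambda_2 * g_2 = 3.15 * -1.12 = -3.528
lambda_3 * g_3 = 5.81 * 0.28 = 1.6268
Total violation = 1.0439 + 3.528 + 1.6268 = 6.1987
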